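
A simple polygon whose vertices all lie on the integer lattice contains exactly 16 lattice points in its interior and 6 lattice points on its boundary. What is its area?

18

By Pick's theorem, A = I + B/2 − 1 = 16 + 6/2 − 1 = 18.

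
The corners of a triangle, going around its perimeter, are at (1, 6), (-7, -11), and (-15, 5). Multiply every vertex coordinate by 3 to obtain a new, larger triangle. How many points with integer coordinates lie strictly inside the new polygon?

1174

The shoelace formula gives twice the area as |(1·(-11) − (-7)·6) + ((-7)·5 − (-15)·(-11)) + ((-15)·6 − 1·5)| = 264, so the area is 132.
Along each edge there are gcd(|Δx|,|Δy|)+1 lattice points, so counting each shared vertex once the boundary has gcd(8,17) + gcd(8,16) + gcd(16,1) = 1+8+1 = 10.
Scaling by 3 multiplies the area by 3² = 9 (so the new area is 1188) and multiplies the boundary lattice-point count by 3, giving 30.
By Pick's theorem, the interior count of the dilated polygon is 1188 − 30/2 + 1 = 1174.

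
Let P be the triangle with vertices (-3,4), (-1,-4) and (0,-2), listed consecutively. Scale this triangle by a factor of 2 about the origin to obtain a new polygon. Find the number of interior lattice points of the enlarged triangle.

Using the shoelace formula, 2A = |((-3)·(-4) − (-1)·4) + ((-1)·(-2) − 0·(-4)) + (0·4 − (-3)·(-2))| = 12, so the area is 6.
The number of boundary lattice points is Σ gcd(|Δx|,|Δy|) = gcd(2,8) + gcd(1,2) + gcd(3,6) = 2+1+3 = 6.
Scaling by 2 multiplies the area by 2² = 4 (so the new area is 24) and multiplies the boundary lattice-point count by 2, giving 12.
By Pick's theorem, the interior count of the dilated polygon is 24 − 12/2 + 1 = 19.

19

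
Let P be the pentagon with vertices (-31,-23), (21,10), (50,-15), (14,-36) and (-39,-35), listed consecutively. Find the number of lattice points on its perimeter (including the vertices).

Along each edge there are gcd(|Δx|,|Δy|)+1 lattice points, so counting each shared vertex once the boundary has gcd(52,33) + gcd(29,25) + gcd(36,21) + gcd(53,1) + gcd(8,12) = 1+1+3+1+4 = 10.

10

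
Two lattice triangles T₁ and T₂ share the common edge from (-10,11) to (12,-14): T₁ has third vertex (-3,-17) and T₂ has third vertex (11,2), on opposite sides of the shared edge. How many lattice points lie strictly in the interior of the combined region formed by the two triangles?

378

The union is the simple quadrilateral with vertices (-10,11), (-3,-17), (12,-14), (11,2) in order.
Using the shoelace formula, 2A = |[(-10)·(-17) − (-3)·11] + [(-3)·(-14) − 12·(-17)] + [12·2 − 11·(-14)] + [11·11 − (-10)·2]| = 768, so the area is 384.
Along each edge there are gcd(|Δx|,|Δy|)+1 lattice points, so counting each shared vertex once the boundary has gcd(7,28) + gcd(15,3) + gcd(1,16) + gcd(21,9) = 7+3+1+3 = 14.
By Pick's theorem I = A − B/2 + 1 = 384 − 14/2 + 1 = 378.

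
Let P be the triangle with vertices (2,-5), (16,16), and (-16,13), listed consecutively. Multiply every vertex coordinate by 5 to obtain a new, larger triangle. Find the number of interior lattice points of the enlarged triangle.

7811

The shoelace formula gives twice the area as |(2·16 − 16·(-5)) + (16·13 − (-16)·16) + ((-16)·(-5) − 2·13)| = 630, so the area is 315.
Along each edge there are gcd(|Δx|,|Δy|)+1 lattice points, so counting each shared vertex once the boundary has gcd(14,21) + gcd(32,3) + gcd(18,18) = 7+1+18 = 26.
Scaling by 5 multiplies the area by 5² = 25 (so the new area is 7875) and multiplies the boundary lattice-point count by 5, giving 130.
By Pick's theorem, the interior count of the dilated polygon is 7875 − 130/2 + 1 = 7811.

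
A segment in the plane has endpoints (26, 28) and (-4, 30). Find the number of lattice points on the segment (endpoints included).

3

The number of lattice points on a segment between lattice points is gcd(|Δx|,|Δy|) + 1 = gcd(30,2) + 1 = 2 + 1 = 3.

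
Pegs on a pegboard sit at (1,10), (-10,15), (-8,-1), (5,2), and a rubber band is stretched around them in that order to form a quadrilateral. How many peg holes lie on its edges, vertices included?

Along each edge there are gcd(|Δx|,|Δy|)+1 lattice points, so counting each shared vertex once the boundary has gcd(11,5) + gcd(2,16) + gcd(13,3) + gcd(4,8) = 1+2+1+4 = 8.

8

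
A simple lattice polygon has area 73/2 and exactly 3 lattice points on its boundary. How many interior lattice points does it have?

36

From Pick's theorem, I = A − B/2 + 1 = 73/2 − 3/2 + 1 = 36.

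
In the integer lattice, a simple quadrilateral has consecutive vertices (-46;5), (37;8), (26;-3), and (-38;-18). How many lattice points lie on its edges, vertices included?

Summing gcd(|Δx|,|Δy|) over the edges gives the boundary count: gcd(83,3) + gcd(11,11) + gcd(64,15) + gcd(8,23) = 1+11+1+1 = 14.

14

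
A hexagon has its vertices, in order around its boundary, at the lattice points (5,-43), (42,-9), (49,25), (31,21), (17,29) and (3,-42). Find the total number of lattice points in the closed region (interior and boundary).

Using the shoelace formula, 2A = |(5·(-9) − 42·(-43)) + (42·25 − 49·(-9)) + (49·21 − 31·25) + (31·29 − 17·21) + (17·(-42) − 3·29) + (3·(-43) − 5·(-42))| = 3328, so the area is 1664.
Summing gcd(|Δx|,|Δy|) over the edges gives the boundary count: gcd(37,34) + gcd(7,34) + gcd(18,4) + gcd(14,8) + gcd(14,71) + gcd(2,1) = 1+1+2+2+1+1 = 8.
Pick's theorem gives I = A − B/2 + 1 = 1664 − 8/2 + 1 = 1661, so the closed region contains I + B = 1661 + 8 = 1669 lattice points.

1669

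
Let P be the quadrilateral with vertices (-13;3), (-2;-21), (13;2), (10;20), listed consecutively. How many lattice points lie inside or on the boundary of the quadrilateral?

Using the shoelace formula, 2A = |[(-13)·(-21) − (-2)·3] + [(-2)·2 − 13·(-21)] + [13·20 − 10·2] + [10·3 − (-13)·20]| = 1078, so the area is 539.
Summing gcd(|Δx|,|Δy|) over the edges gives the boundary count: gcd(11,24) + gcd(15,23) + gcd(3,18) + gcd(23,17) = 1+1+3+1 = 6.
Pick's theorem gives I = A − B/2 + 1 = 539 − 6/2 + 1 = 537, so the closed region contains I + B = 537 + 6 = 543 lattice points.

543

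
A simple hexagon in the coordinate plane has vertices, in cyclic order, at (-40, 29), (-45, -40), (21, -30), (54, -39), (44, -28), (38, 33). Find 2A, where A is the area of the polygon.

11038

By the shoelace formula, twice the signed area is |((-40)·(-40) − (-45)·29) + ((-45)·(-30) − 21·(-40)) + (21·(-39) − 54·(-30)) + (54·(-28) − 44·(-39)) + (44·33 − 38·(-28)) + (38·29 − (-40)·33)| = 11038, so the area is 5519.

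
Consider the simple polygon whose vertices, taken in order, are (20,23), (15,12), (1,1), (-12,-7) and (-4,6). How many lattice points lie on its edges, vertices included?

Along each edge there are gcd(|Δx|,|Δy|)+1 lattice points, so counting each shared vertex once the boundary has gcd(5,11) + gcd(14,11) + gcd(13,8) + gcd(8,13) + gcd(24,17) = 1+1+1+1+1 = 5.

5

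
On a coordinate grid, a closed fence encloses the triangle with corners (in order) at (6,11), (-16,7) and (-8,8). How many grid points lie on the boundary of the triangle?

4

Summing gcd(|Δx|,|Δy|) over the edges gives the boundary count: gcd(22,4) + gcd(8,1) + gcd(14,3) = 2+1+1 = 4.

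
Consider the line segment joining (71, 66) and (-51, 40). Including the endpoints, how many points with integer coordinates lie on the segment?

The number of lattice points on a segment between lattice points is gcd(|Δx|,|Δy|) + 1 = gcd(122,26) + 1 = 2 + 1 = 3.

3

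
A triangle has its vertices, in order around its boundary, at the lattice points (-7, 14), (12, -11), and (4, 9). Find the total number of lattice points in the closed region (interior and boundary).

94

The shoelace formula gives twice the area as |[(-7)·(-11) − 12·14] + [12·9 − 4·(-11)] + [4·14 − (-7)·9]| = 180, so the area is 90.
Summing gcd(|Δx|,|Δy|) over the edges gives the boundary count: gcd(19,25) + gcd(8,20) + gcd(11,5) = 1+4+1 = 6.
Pick's theorem gives I = A − B/2 + 1 = 90 − 6/2 + 1 = 88, so the closed region contains I + B = 88 + 6 = 94 lattice points.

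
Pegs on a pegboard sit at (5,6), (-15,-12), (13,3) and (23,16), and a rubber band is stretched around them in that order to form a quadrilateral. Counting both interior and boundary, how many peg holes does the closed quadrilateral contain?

By the shoelace formula, twice the signed area is |[5·(-12) − (-15)·6] + [(-15)·3 − 13·(-12)] + [13·16 − 23·3] + [23·6 − 5·16]| = 338, so the area is 169.
Summing gcd(|Δx|,|Δy|) over the edges gives the boundary count: gcd(20,18) + gcd(28,15) + gcd(10,13) + gcd(18,10) = 2+1+1+2 = 6.
Pick's theorem gives I = A − B/2 + 1 = 169 − 6/2 + 1 = 167, so the closed region contains I + B = 167 + 6 = 173 lattice points.

173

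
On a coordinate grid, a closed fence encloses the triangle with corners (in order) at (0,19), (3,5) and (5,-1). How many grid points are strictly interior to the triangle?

2

By the shoelace formula, twice the signed area is |[0·5 − 3·19] + [3·(-1) − 5·5] + [5·19 − 0·(-1)]| = 10, so the area is 5.
Along each edge there are gcd(|Δx|,|Δy|)+1 lattice points, so counting each shared vertex once the boundary has gcd(3,14) + gcd(2,6) + gcd(5,20) = 1+2+5 = 8.
Pick's theorem gives I = A − B/2 + 1 = 5 − 8/2 + 1 = 2.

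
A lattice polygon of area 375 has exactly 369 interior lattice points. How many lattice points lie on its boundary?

Pick's theorem gives A = I + B/2 − 1, so B = 2(A − I + 1) = 2(375 − 369 + 1) = 14.

14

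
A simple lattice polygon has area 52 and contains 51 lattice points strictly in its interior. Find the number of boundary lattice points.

4

Pick's theorem gives A = I + B/2 − 1, so B = 2(A − I + 1) = 2(52 − 51 + 1) = 4.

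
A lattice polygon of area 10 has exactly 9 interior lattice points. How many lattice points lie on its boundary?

4

Pick's theorem gives A = I + B/2 − 1, so B = 2(A − I + 1) = 2(10 − 9 + 1) = 4.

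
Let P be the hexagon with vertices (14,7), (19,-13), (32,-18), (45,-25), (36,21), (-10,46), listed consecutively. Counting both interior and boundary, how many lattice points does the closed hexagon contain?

By the shoelace formula, twice the signed area is |(14·(-13) − 19·7) + (19·(-18) − 32·(-13)) + (32·(-25) − 45·(-18)) + (45·21 − 36·(-25)) + (36·46 − (-10)·21) + ((-10)·7 − 14·46)| = 2766, so the area is 1383.
The number of boundary lattice points is Σ gcd(|Δx|,|Δy|) = gcd(5,20) + gcd(13,5) + gcd(13,7) + gcd(9,46) + gcd(46,25) + gcd(24,39) = 5+1+1+1+1+3 = 12.
Pick's theorem gives I = A − B/2 + 1 = 1383 − 12/2 + 1 = 1378, so the closed region contains I + B = 1378 + 12 = 1390 lattice points.

1390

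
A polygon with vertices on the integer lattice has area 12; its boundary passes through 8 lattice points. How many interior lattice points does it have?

From Pick's theorem, I = A − B/2 + 1 = 12 − 8/2 + 1 = 9.

9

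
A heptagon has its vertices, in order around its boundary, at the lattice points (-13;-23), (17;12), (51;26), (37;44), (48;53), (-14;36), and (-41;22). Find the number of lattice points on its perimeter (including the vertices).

The number of boundary lattice points is Σ gcd(|Δx|,|Δy|) = gcd(30,35) + gcd(34,14) + gcd(14,18) + gcd(11,9) + gcd(62,17) + gcd(27,14) + gcd(28,45) = 5+2+2+1+1+1+1 = 13.

13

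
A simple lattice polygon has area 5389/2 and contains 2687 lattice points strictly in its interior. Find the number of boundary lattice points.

17

Pick's theorem gives A = I + B/2 − 1, so B = 2(A − I + 1) = 2(5389/2 − 2687 + 1) = 17.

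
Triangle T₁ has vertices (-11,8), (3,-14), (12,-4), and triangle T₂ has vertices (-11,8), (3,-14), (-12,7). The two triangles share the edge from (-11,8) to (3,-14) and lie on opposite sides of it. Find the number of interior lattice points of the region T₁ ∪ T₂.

185

The union is the simple quadrilateral with vertices (-11,8), (12,-4), (3,-14), (-12,7) in order.
The shoelace formula gives twice the area as |((-11)·(-4) − 12·8) + (12·(-14) − 3·(-4)) + (3·7 − (-12)·(-14)) + ((-12)·8 − (-11)·7)| = 374, so the area is 187.
Summing gcd(|Δx|,|Δy|) over the edges gives the boundary count: gcd(23,12) + gcd(9,10) + gcd(15,21) + gcd(1,1) = 1+1+3+1 = 6.
By Pick's theorem I = A − B/2 + 1 = 187 − 6/2 + 1 = 185.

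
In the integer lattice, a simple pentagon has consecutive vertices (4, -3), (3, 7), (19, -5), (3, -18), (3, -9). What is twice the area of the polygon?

384

The shoelace formula gives twice the area as |[4·7 − 3·(-3)] + [3·(-5) − 19·7] + [19·(-18) − 3·(-5)] + [3·(-9) − 3·(-18)] + [3·(-3) − 4·(-9)]| = 384, so the area is 192.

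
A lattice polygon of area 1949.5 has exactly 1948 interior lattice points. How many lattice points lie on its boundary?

Pick's theorem gives A = I + B/2 − 1, so B = 2(A − I + 1) = 2(1949.5 − 1948 + 1) = 5.

5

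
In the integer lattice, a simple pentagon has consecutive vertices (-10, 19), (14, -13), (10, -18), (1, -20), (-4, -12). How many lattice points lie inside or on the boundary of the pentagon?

371

Using the shoelace formula, 2A = |[(-10)·(-13) − 14·19] + [14·(-18) − 10·(-13)] + [10·(-20) − 1·(-18)] + [1·(-12) − (-4)·(-20)] + [(-4)·19 − (-10)·(-12)]| = 728, so the area is 364.
The number of boundary lattice points is Σ gcd(|Δx|,|Δy|) = gcd(24,32) + gcd(4,5) + gcd(9,2) + gcd(5,8) + gcd(6,31) = 8+1+1+1+1 = 12.
Pick's theorem gives I = A − B/2 + 1 = 364 − 12/2 + 1 = 359, so the closed region contains I + B = 359 + 12 = 371 lattice points.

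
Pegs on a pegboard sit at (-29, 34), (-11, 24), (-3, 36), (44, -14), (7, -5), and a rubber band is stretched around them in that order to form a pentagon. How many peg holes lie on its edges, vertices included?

11

Summing gcd(|Δx|,|Δy|) over the edges gives the boundary count: gcd(18,10) + gcd(8,12) + gcd(47,50) + gcd(37,9) + gcd(36,39) = 2+4+1+1+3 = 11.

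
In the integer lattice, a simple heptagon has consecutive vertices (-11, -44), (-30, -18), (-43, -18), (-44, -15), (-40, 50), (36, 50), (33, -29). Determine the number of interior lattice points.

By the shoelace formula, twice the signed area is |((-11)·(-18) − (-30)·(-44)) + ((-30)·(-18) − (-43)·(-18)) + ((-43)·(-15) − (-44)·(-18)) + ((-44)·50 − (-40)·(-15)) + ((-40)·50 − 36·50) + (36·(-29) − 33·50) + (33·(-44) − (-11)·(-29))| = 12568, so the area is 6284.
Along each edge there are gcd(|Δx|,|Δy|)+1 lattice points, so counting each shared vertex once the boundary has gcd(19,26) + gcd(13,0) + gcd(1,3) + gcd(4,65) + gcd(76,0) + gcd(3,79) + gcd(44,15) = 1+13+1+1+76+1+1 = 94.
Pick's theorem gives I = A − B/2 + 1 = 6284 − 94/2 + 1 = 6238.

6238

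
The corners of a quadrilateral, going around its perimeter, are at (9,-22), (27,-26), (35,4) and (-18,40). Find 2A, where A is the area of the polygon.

By the shoelace formula, twice the signed area is |[9·(-26) − 27·(-22)] + [27·4 − 35·(-26)] + [35·40 − (-18)·4] + [(-18)·(-22) − 9·40]| = 2886, so the area is 1443.

2886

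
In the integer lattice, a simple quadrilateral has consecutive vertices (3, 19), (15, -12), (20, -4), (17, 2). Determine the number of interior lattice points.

140

Using the shoelace formula, 2A = |[3·(-12) − 15·19] + [15·(-4) − 20·(-12)] + [20·2 − 17·(-4)] + [17·19 − 3·2]| = 284, so the area is 142.
Summing gcd(|Δx|,|Δy|) over the edges gives the boundary count: gcd(12,31) + gcd(5,8) + gcd(3,6) + gcd(14,17) = 1+1+3+1 = 6.
Pick's theorem gives I = A − B/2 + 1 = 142 − 6/2 + 1 = 140.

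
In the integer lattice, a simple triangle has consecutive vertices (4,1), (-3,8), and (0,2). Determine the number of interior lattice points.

6

Using the shoelace formula, 2A = |(4·8 − (-3)·1) + ((-3)·2 − 0·8) + (0·1 − 4·2)| = 21, so the area is 10.5.
The number of boundary lattice points is Σ gcd(|Δx|,|Δy|) = gcd(7,7) + gcd(3,6) + gcd(4,1) = 7+3+1 = 11.
By Pick's theorem A = I + B/2 − 1, so I = 10.5 − 11/2 + 1 = 6.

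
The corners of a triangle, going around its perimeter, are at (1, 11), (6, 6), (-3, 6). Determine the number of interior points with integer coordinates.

16

Using the shoelace formula, 2A = |[1·6 − 6·11] + [6·6 − (-3)·6] + [(-3)·11 − 1·6]| = 45, so the area is 22.5.
The number of boundary lattice points is Σ gcd(|Δx|,|Δy|) = gcd(5,5) + gcd(9,0) + gcd(4,5) = 5+9+1 = 15.
By Pick's theorem A = I + B/2 − 1, so I = 22.5 − 15/2 + 1 = 16.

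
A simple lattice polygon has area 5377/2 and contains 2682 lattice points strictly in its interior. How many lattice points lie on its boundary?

Pick's theorem gives A = I + B/2 − 1, so B = 2(A − I + 1) = 2(5377/2 − 2682 + 1) = 15.

15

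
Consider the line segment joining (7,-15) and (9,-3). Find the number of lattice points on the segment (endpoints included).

The number of lattice points on a segment between lattice points is gcd(|Δx|,|Δy|) + 1 = gcd(2,12) + 1 = 2 + 1 = 3.

3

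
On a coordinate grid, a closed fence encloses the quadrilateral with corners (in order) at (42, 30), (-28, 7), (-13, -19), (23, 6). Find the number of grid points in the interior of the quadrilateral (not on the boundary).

1276

Using the shoelace formula, 2A = |(42·7 − (-28)·30) + ((-28)·(-19) − (-13)·7) + ((-13)·6 − 23·(-19)) + (23·30 − 42·6)| = 2554, so the area is 1277.
Along each edge there are gcd(|Δx|,|Δy|)+1 lattice points, so counting each shared vertex once the boundary has gcd(70,23) + gcd(15,26) + gcd(36,25) + gcd(19,24) = 1+1+1+1 = 4.
Pick's theorem gives I = A − B/2 + 1 = 1277 − 4/2 + 1 = 1276.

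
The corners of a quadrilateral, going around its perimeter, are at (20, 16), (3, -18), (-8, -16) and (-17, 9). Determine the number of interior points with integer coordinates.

689

Using the shoelace formula, 2A = |[20·(-18) − 3·16] + [3·(-16) − (-8)·(-18)] + [(-8)·9 − (-17)·(-16)] + [(-17)·16 − 20·9]| = 1396, so the area is 698.
The number of boundary lattice points is Σ gcd(|Δx|,|Δy|) = gcd(17,34) + gcd(11,2) + gcd(9,25) + gcd(37,7) = 17+1+1+1 = 20.
By Pick's theorem A = I + B/2 − 1, so I = 698 − 20/2 + 1 = 689.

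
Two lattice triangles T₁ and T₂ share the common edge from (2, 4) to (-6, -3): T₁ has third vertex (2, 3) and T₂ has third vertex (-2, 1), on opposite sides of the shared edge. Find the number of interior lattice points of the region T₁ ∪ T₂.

3

The union is the simple quadrilateral with vertices (2, 4), (2, 3), (-6, -3), (-2, 1) in order.
By the shoelace formula, twice the signed area is |(2·3 − 2·4) + (2·(-3) − (-6)·3) + ((-6)·1 − (-2)·(-3)) + ((-2)·4 − 2·1)| = 12, so the area is 6.
Along each edge there are gcd(|Δx|,|Δy|)+1 lattice points, so counting each shared vertex once the boundary has gcd(0,1) + gcd(8,6) + gcd(4,4) + gcd(4,3) = 1+2+4+1 = 8.
By Pick's theorem I = A − B/2 + 1 = 6 − 8/2 + 1 = 3.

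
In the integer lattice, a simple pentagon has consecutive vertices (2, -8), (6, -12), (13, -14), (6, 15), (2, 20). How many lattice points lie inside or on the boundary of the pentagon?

By the shoelace formula, twice the signed area is |[2·(-12) − 6·(-8)] + [6·(-14) − 13·(-12)] + [13·15 − 6·(-14)] + [6·20 − 2·15] + [2·(-8) − 2·20]| = 409, so the area is 409/2.
Summing gcd(|Δx|,|Δy|) over the edges gives the boundary count: gcd(4,4) + gcd(7,2) + gcd(7,29) + gcd(4,5) + gcd(0,28) = 4+1+1+1+28 = 35.
Pick's theorem gives I = A − B/2 + 1 = 409/2 − 35/2 + 1 = 188, so the closed region contains I + B = 188 + 35 = 223 lattice points.

223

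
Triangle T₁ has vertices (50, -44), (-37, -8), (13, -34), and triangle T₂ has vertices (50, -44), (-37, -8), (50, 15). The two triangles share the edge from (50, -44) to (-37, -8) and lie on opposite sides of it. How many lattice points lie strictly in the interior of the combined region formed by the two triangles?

2767

The union is the simple quadrilateral with vertices (50, -44), (13, -34), (-37, -8), (50, 15) in order.
By the shoelace formula, twice the signed area is |[50·(-34) − 13·(-44)] + [13·(-8) − (-37)·(-34)] + [(-37)·15 − 50·(-8)] + [50·(-44) − 50·15]| = 5595, so the area is 5595/2.
Along each edge there are gcd(|Δx|,|Δy|)+1 lattice points, so counting each shared vertex once the boundary has gcd(37,10) + gcd(50,26) + gcd(87,23) + gcd(0,59) = 1+2+1+59 = 63.
By Pick's theorem I = A − B/2 + 1 = 5595/2 − 63/2 + 1 = 2767.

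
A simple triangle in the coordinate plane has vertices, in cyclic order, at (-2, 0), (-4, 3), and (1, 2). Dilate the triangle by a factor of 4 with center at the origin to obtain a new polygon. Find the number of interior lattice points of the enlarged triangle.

Using the shoelace formula, 2A = |((-2)·3 − (-4)·0) + ((-4)·2 − 1·3) + (1·0 − (-2)·2)| = 13, so the area is 6.5.
Summing gcd(|Δx|,|Δy|) over the edges gives the boundary count: gcd(2,3) + gcd(5,1) + gcd(3,2) = 1+1+1 = 3.
Scaling by 4 multiplies the area by 4² = 16 (so the new area is 104) and multiplies the boundary lattice-point count by 4, giving 12.
By Pick's theorem, the interior count of the dilated polygon is 104 − 12/2 + 1 = 99.

99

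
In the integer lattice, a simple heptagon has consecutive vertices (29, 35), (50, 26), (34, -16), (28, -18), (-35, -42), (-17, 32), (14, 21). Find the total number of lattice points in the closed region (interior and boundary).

3712

By the shoelace formula, twice the signed area is |(29·26 − 50·35) + (50·(-16) − 34·26) + (34·(-18) − 28·(-16)) + (28·(-42) − (-35)·(-18)) + ((-35)·32 − (-17)·(-42)) + ((-17)·21 − 14·32) + (14·35 − 29·21)| = 7408, so the area is 3704.
The number of boundary lattice points is Σ gcd(|Δx|,|Δy|) = gcd(21,9) + gcd(16,42) + gcd(6,2) + gcd(63,24) + gcd(18,74) + gcd(31,11) + gcd(15,14) = 3+2+2+3+2+1+1 = 14.
Pick's theorem gives I = A − B/2 + 1 = 3704 − 14/2 + 1 = 3698, so the closed region contains I + B = 3698 + 14 = 3712 lattice points.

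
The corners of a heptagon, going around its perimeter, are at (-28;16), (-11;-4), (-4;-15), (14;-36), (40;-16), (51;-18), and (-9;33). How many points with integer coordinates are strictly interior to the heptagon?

The shoelace formula gives twice the area as |((-28)·(-4) − (-11)·16) + ((-11)·(-15) − (-4)·(-4)) + ((-4)·(-36) − 14·(-15)) + (14·(-16) − 40·(-36)) + (40·(-18) − 51·(-16)) + (51·33 − (-9)·(-18)) + ((-9)·16 − (-28)·33)| = 4404, so the area is 2202.
Summing gcd(|Δx|,|Δy|) over the edges gives the boundary count: gcd(17,20) + gcd(7,11) + gcd(18,21) + gcd(26,20) + gcd(11,2) + gcd(60,51) + gcd(19,17) = 1+1+3+2+1+3+1 = 12.
By Pick's theorem A = I + B/2 − 1, so I = 2202 − 12/2 + 1 = 2197.

2197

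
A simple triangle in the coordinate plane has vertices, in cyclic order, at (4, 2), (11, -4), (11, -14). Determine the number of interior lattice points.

30

The shoelace formula gives twice the area as |[4·(-4) − 11·2] + [11·(-14) − 11·(-4)] + [11·2 − 4·(-14)]| = 70, so the area is 35.
Along each edge there are gcd(|Δx|,|Δy|)+1 lattice points, so counting each shared vertex once the boundary has gcd(7,6) + gcd(0,10) + gcd(7,16) = 1+10+1 = 12.
By Pick's theorem A = I + B/2 − 1, so I = 35 − 12/2 + 1 = 30.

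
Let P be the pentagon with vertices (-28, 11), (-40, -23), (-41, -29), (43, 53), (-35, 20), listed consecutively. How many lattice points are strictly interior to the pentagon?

Using the shoelace formula, 2A = |[(-28)·(-23) − (-40)·11] + [(-40)·(-29) − (-41)·(-23)] + [(-41)·53 − 43·(-29)] + [43·20 − (-35)·53] + [(-35)·11 − (-28)·20]| = 3265, so the area is 3265/2.
Along each edge there are gcd(|Δx|,|Δy|)+1 lattice points, so counting each shared vertex once the boundary has gcd(12,34) + gcd(1,6) + gcd(84,82) + gcd(78,33) + gcd(7,9) = 2+1+2+3+1 = 9.
Pick's theorem gives I = A − B/2 + 1 = 3265/2 − 9/2 + 1 = 1629.

1629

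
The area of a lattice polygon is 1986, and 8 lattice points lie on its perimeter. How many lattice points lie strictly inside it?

1983

Pick's theorem A = I + B/2 − 1 rearranges to I = A − B/2 + 1 = 1986 − 8/2 + 1 = 1983.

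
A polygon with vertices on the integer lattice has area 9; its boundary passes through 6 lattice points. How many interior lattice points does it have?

Pick's theorem A = I + B/2 − 1 rearranges to I = A − B/2 + 1 = 9 − 6/2 + 1 = 7.

7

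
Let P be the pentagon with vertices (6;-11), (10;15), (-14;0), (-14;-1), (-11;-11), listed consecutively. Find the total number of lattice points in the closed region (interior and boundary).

390

The shoelace formula gives twice the area as |[6·15 − 10·(-11)] + [10·0 − (-14)·15] + [(-14)·(-1) − (-14)·0] + [(-14)·(-11) − (-11)·(-1)] + [(-11)·(-11) − 6·(-11)]| = 754, so the area is 377.
Summing gcd(|Δx|,|Δy|) over the edges gives the boundary count: gcd(4,26) + gcd(24,15) + gcd(0,1) + gcd(3,10) + gcd(17,0) = 2+3+1+1+17 = 24.
Pick's theorem gives I = A − B/2 + 1 = 377 − 24/2 + 1 = 366, so the closed region contains I + B = 366 + 24 = 390 lattice points.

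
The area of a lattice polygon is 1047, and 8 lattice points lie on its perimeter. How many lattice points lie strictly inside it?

Pick's theorem A = I + B/2 − 1 rearranges to I = A − B/2 + 1 = 1047 − 8/2 + 1 = 1044.

1044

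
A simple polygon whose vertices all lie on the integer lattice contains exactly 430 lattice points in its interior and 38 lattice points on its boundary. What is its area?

448

Pick's theorem states A = I + B/2 − 1, so A = 430 + 38/2 − 1 = 448.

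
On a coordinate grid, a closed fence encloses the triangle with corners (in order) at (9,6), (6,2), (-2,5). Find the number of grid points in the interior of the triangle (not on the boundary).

20

The shoelace formula gives twice the area as |[9·2 − 6·6] + [6·5 − (-2)·2] + [(-2)·6 − 9·5]| = 41, so the area is 41/2.
Along each edge there are gcd(|Δx|,|Δy|)+1 lattice points, so counting each shared vertex once the boundary has gcd(3,4) + gcd(8,3) + gcd(11,1) = 1+1+1 = 3.
By Pick's theorem A = I + B/2 − 1, so I = 41/2 − 3/2 + 1 = 20.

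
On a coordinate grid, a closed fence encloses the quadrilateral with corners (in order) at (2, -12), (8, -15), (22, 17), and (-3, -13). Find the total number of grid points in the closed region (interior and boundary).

186

By the shoelace formula, twice the signed area is |[2·(-15) − 8·(-12)] + [8·17 − 22·(-15)] + [22·(-13) − (-3)·17] + [(-3)·(-12) − 2·(-13)]| = 359, so the area is 359/2.
Along each edge there are gcd(|Δx|,|Δy|)+1 lattice points, so counting each shared vertex once the boundary has gcd(6,3) + gcd(14,32) + gcd(25,30) + gcd(5,1) = 3+2+5+1 = 11.
Pick's theorem gives I = A − B/2 + 1 = 359/2 − 11/2 + 1 = 175, so the closed region contains I + B = 175 + 11 = 186 lattice points.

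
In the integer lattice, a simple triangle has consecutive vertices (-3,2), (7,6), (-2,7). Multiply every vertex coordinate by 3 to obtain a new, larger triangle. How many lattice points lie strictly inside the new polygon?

The shoelace formula gives twice the area as |[(-3)·6 − 7·2] + [7·7 − (-2)·6] + [(-2)·2 − (-3)·7]| = 46, so the area is 23.
Summing gcd(|Δx|,|Δy|) over the edges gives the boundary count: gcd(10,4) + gcd(9,1) + gcd(1,5) = 2+1+1 = 4.
Scaling by 3 multiplies the area by 3² = 9 (so the new area is 207) and multiplies the boundary lattice-point count by 3, giving 12.
By Pick's theorem, the interior count of the dilated polygon is 207 − 12/2 + 1 = 202.

202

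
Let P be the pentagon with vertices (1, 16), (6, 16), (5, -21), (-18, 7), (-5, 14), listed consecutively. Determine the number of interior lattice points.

By the shoelace formula, twice the signed area is |(1·16 − 6·16) + (6·(-21) − 5·16) + (5·7 − (-18)·(-21)) + ((-18)·14 − (-5)·7) + ((-5)·16 − 1·14)| = 940, so the area is 470.
Along each edge there are gcd(|Δx|,|Δy|)+1 lattice points, so counting each shared vertex once the boundary has gcd(5,0) + gcd(1,37) + gcd(23,28) + gcd(13,7) + gcd(6,2) = 5+1+1+1+2 = 10.
By Pick's theorem A = I + B/2 − 1, so I = 470 − 10/2 + 1 = 466.

466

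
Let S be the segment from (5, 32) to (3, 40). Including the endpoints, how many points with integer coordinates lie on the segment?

3

The number of lattice points on a segment between lattice points is gcd(|Δx|,|Δy|) + 1 = gcd(2,8) + 1 = 2 + 1 = 3.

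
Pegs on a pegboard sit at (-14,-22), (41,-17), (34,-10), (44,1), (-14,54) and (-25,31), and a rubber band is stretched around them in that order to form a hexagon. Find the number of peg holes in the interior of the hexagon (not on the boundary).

3029

The shoelace formula gives twice the area as |((-14)·(-17) − 41·(-22)) + (41·(-10) − 34·(-17)) + (34·1 − 44·(-10)) + (44·54 − (-14)·1) + ((-14)·31 − (-25)·54) + ((-25)·(-22) − (-14)·31)| = 6072, so the area is 3036.
Along each edge there are gcd(|Δx|,|Δy|)+1 lattice points, so counting each shared vertex once the boundary has gcd(55,5) + gcd(7,7) + gcd(10,11) + gcd(58,53) + gcd(11,23) + gcd(11,53) = 5+7+1+1+1+1 = 16.
Pick's theorem gives I = A − B/2 + 1 = 3036 − 16/2 + 1 = 3029.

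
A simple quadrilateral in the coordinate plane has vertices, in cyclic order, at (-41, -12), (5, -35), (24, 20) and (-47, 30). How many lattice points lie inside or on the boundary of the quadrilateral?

2961

Using the shoelace formula, 2A = |((-41)·(-35) − 5·(-12)) + (5·20 − 24·(-35)) + (24·30 − (-47)·20) + ((-47)·(-12) − (-41)·30)| = 5889, so the area is 2944.5.
Along each edge there are gcd(|Δx|,|Δy|)+1 lattice points, so counting each shared vertex once the boundary has gcd(46,23) + gcd(19,55) + gcd(71,10) + gcd(6,42) = 23+1+1+6 = 31.
Pick's theorem gives I = A − B/2 + 1 = 2944.5 − 31/2 + 1 = 2930, so the closed region contains I + B = 2930 + 31 = 2961 lattice points.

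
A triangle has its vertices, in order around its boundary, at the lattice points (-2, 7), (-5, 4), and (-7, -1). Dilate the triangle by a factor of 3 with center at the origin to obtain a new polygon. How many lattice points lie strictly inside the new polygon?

34

By the shoelace formula, twice the signed area is |[(-2)·4 − (-5)·7] + [(-5)·(-1) − (-7)·4] + [(-7)·7 − (-2)·(-1)]| = 9, so the area is 9/2.
The number of boundary lattice points is Σ gcd(|Δx|,|Δy|) = gcd(3,3) + gcd(2,5) + gcd(5,8) = 3+1+1 = 5.
Scaling by 3 multiplies the area by 3² = 9 (so the new area is 81/2) and multiplies the boundary lattice-point count by 3, giving 15.
By Pick's theorem, the interior count of the dilated polygon is 81/2 − 15/2 + 1 = 34.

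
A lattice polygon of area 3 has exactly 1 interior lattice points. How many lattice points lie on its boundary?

6

Pick's theorem gives A = I + B/2 − 1, so B = 2(A − I + 1) = 2(3 − 1 + 1) = 6.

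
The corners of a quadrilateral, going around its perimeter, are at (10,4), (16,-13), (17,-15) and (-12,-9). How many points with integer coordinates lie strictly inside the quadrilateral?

Using the shoelace formula, 2A = |(10·(-13) − 16·4) + (16·(-15) − 17·(-13)) + (17·(-9) − (-12)·(-15)) + ((-12)·4 − 10·(-9))| = 504, so the area is 252.
Summing gcd(|Δx|,|Δy|) over the edges gives the boundary count: gcd(6,17) + gcd(1,2) + gcd(29,6) + gcd(22,13) = 1+1+1+1 = 4.
Pick's theorem gives I = A − B/2 + 1 = 252 − 4/2 + 1 = 251.

251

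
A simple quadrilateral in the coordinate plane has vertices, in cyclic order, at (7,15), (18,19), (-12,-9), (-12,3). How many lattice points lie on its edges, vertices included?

16

Along each edge there are gcd(|Δx|,|Δy|)+1 lattice points, so counting each shared vertex once the boundary has gcd(11,4) + gcd(30,28) + gcd(0,12) + gcd(19,12) = 1+2+12+1 = 16.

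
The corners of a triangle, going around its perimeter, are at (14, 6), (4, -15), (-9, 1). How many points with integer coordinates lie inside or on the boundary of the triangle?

By the shoelace formula, twice the signed area is |(14·(-15) − 4·6) + (4·1 − (-9)·(-15)) + ((-9)·6 − 14·1)| = 433, so the area is 433/2.
Summing gcd(|Δx|,|Δy|) over the edges gives the boundary count: gcd(10,21) + gcd(13,16) + gcd(23,5) = 1+1+1 = 3.
Pick's theorem gives I = A − B/2 + 1 = 433/2 − 3/2 + 1 = 216, so the closed region contains I + B = 216 + 3 = 219 lattice points.

219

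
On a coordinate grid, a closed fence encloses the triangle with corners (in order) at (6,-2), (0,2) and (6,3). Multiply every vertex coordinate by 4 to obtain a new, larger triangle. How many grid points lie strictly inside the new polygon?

225

Using the shoelace formula, 2A = |[6·2 − 0·(-2)] + [0·3 − 6·2] + [6·(-2) − 6·3]| = 30, so the area is 15.
The number of boundary lattice points is Σ gcd(|Δx|,|Δy|) = gcd(6,4) + gcd(6,1) + gcd(0,5) = 2+1+5 = 8.
Scaling by 4 multiplies the area by 4² = 16 (so the new area is 240) and multiplies the boundary lattice-point count by 4, giving 32.
By Pick's theorem, the interior count of the dilated polygon is 240 − 32/2 + 1 = 225.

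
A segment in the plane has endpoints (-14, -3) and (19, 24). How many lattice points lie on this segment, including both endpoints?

The number of lattice points on a segment between lattice points is gcd(|Δx|,|Δy|) + 1 = gcd(33,27) + 1 = 3 + 1 = 4.

4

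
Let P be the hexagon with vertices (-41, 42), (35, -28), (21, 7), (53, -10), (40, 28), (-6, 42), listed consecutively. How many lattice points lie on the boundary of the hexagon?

48

The number of boundary lattice points is Σ gcd(|Δx|,|Δy|) = gcd(76,70) + gcd(14,35) + gcd(32,17) + gcd(13,38) + gcd(46,14) + gcd(35,0) = 2+7+1+1+2+35 = 48.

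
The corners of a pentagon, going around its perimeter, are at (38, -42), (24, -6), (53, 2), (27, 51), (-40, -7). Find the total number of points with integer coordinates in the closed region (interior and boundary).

3800

By the shoelace formula, twice the signed area is |(38·(-6) − 24·(-42)) + (24·2 − 53·(-6)) + (53·51 − 27·2) + (27·(-7) − (-40)·51) + ((-40)·(-42) − 38·(-7))| = 7592, so the area is 3796.
Summing gcd(|Δx|,|Δy|) over the edges gives the boundary count: gcd(14,36) + gcd(29,8) + gcd(26,49) + gcd(67,58) + gcd(78,35) = 2+1+1+1+1 = 6.
Pick's theorem gives I = A − B/2 + 1 = 3796 − 6/2 + 1 = 3794, so the closed region contains I + B = 3794 + 6 = 3800 lattice points.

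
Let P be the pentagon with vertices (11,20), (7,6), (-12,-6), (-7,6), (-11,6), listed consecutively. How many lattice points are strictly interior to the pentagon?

206

By the shoelace formula, twice the signed area is |(11·6 − 7·20) + (7·(-6) − (-12)·6) + ((-12)·6 − (-7)·(-6)) + ((-7)·6 − (-11)·6) + ((-11)·20 − 11·6)| = 420, so the area is 210.
The number of boundary lattice points is Σ gcd(|Δx|,|Δy|) = gcd(4,14) + gcd(19,12) + gcd(5,12) + gcd(4,0) + gcd(22,14) = 2+1+1+4+2 = 10.
Pick's theorem gives I = A − B/2 + 1 = 210 − 10/2 + 1 = 206.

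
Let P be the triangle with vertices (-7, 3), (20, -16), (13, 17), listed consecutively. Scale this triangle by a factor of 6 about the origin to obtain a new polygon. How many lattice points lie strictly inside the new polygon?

Using the shoelace formula, 2A = |((-7)·(-16) − 20·3) + (20·17 − 13·(-16)) + (13·3 − (-7)·17)| = 758, so the area is 379.
Along each edge there are gcd(|Δx|,|Δy|)+1 lattice points, so counting each shared vertex once the boundary has gcd(27,19) + gcd(7,33) + gcd(20,14) = 1+1+2 = 4.
Scaling by 6 multiplies the area by 6² = 36 (so the new area is 13644) and multiplies the boundary lattice-point count by 6, giving 24.
By Pick's theorem, the interior count of the dilated polygon is 13644 − 24/2 + 1 = 13633.

13633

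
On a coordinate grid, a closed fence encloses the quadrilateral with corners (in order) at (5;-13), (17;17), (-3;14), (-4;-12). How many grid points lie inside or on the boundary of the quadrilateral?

405

By the shoelace formula, twice the signed area is |(5·17 − 17·(-13)) + (17·14 − (-3)·17) + ((-3)·(-12) − (-4)·14) + ((-4)·(-13) − 5·(-12))| = 799, so the area is 399.5.
Along each edge there are gcd(|Δx|,|Δy|)+1 lattice points, so counting each shared vertex once the boundary has gcd(12,30) + gcd(20,3) + gcd(1,26) + gcd(9,1) = 6+1+1+1 = 9.
Pick's theorem gives I = A − B/2 + 1 = 399.5 − 9/2 + 1 = 396, so the closed region contains I + B = 396 + 9 = 405 lattice points.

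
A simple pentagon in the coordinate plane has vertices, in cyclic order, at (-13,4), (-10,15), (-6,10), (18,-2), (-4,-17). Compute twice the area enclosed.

Using the shoelace formula, 2A = |[(-13)·15 − (-10)·4] + [(-10)·10 − (-6)·15] + [(-6)·(-2) − 18·10] + [18·(-17) − (-4)·(-2)] + [(-4)·4 − (-13)·(-17)]| = 884, so the area is 442.

884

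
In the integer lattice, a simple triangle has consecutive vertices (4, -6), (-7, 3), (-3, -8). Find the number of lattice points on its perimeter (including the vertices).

3

The number of boundary lattice points is Σ gcd(|Δx|,|Δy|) = gcd(11,9) + gcd(4,11) + gcd(7,2) = 1+1+1 = 3.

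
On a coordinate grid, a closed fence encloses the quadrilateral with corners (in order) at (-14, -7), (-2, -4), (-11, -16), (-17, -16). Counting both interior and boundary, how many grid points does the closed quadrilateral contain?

By the shoelace formula, twice the signed area is |[(-14)·(-4) − (-2)·(-7)] + [(-2)·(-16) − (-11)·(-4)] + [(-11)·(-16) − (-17)·(-16)] + [(-17)·(-7) − (-14)·(-16)]| = 171, so the area is 85.5.
Summing gcd(|Δx|,|Δy|) over the edges gives the boundary count: gcd(12,3) + gcd(9,12) + gcd(6,0) + gcd(3,9) = 3+3+6+3 = 15.
Pick's theorem gives I = A − B/2 + 1 = 85.5 − 15/2 + 1 = 79, so the closed region contains I + B = 79 + 15 = 94 lattice points.

94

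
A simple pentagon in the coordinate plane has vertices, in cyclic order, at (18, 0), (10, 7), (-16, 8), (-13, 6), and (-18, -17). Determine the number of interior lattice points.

479

The shoelace formula gives twice the area as |[18·7 − 10·0] + [10·8 − (-16)·7] + [(-16)·6 − (-13)·8] + [(-13)·(-17) − (-18)·6] + [(-18)·0 − 18·(-17)]| = 961, so the area is 480.5.
Summing gcd(|Δx|,|Δy|) over the edges gives the boundary count: gcd(8,7) + gcd(26,1) + gcd(3,2) + gcd(5,23) + gcd(36,17) = 1+1+1+1+1 = 5.
By Pick's theorem A = I + B/2 − 1, so I = 480.5 − 5/2 + 1 = 479.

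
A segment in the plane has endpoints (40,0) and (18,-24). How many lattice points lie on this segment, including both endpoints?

3

The number of lattice points on a segment between lattice points is gcd(|Δx|,|Δy|) + 1 = gcd(22,24) + 1 = 2 + 1 = 3.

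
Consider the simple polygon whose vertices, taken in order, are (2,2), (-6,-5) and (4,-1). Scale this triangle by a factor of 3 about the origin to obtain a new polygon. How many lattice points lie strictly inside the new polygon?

Using the shoelace formula, 2A = |[2·(-5) − (-6)·2] + [(-6)·(-1) − 4·(-5)] + [4·2 − 2·(-1)]| = 38, so the area is 19.
Summing gcd(|Δx|,|Δy|) over the edges gives the boundary count: gcd(8,7) + gcd(10,4) + gcd(2,3) = 1+2+1 = 4.
Scaling by 3 multiplies the area by 3² = 9 (so the new area is 171) and multiplies the boundary lattice-point count by 3, giving 12.
By Pick's theorem, the interior count of the dilated polygon is 171 − 12/2 + 1 = 166.

166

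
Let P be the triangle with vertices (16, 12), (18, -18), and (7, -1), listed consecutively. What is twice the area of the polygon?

The shoelace formula gives twice the area as |(16·(-18) − 18·12) + (18·(-1) − 7·(-18)) + (7·12 − 16·(-1))| = 296, so the area is 148.

296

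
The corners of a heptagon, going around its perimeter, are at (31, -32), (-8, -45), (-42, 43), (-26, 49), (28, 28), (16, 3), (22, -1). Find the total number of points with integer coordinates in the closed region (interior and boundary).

4035

Using the shoelace formula, 2A = |(31·(-45) − (-8)·(-32)) + ((-8)·43 − (-42)·(-45)) + ((-42)·49 − (-26)·43) + ((-26)·28 − 28·49) + (28·3 − 16·28) + (16·(-1) − 22·3) + (22·(-32) − 31·(-1))| = 8044, so the area is 4022.
Summing gcd(|Δx|,|Δy|) over the edges gives the boundary count: gcd(39,13) + gcd(34,88) + gcd(16,6) + gcd(54,21) + gcd(12,25) + gcd(6,4) + gcd(9,31) = 13+2+2+3+1+2+1 = 24.
Pick's theorem gives I = A − B/2 + 1 = 4022 − 24/2 + 1 = 4011, so the closed region contains I + B = 4011 + 24 = 4035 lattice points.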